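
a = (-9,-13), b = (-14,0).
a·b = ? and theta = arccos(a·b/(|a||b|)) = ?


a·b = -9*(-14) - 13*0 = 126 + 0 = 126
|a| = sqrt(81+169) = 15.8114
|b| = sqrt(196+0) = 14.0000
cos(theta) = 126/(sqrt(250)*sqrt(196)) = 126/sqrt(49000) = 0.569210
theta = arccos(126/sqrt(49000)) = 55.3048 degrees

a·b = 126, theta = 55.3048 deg


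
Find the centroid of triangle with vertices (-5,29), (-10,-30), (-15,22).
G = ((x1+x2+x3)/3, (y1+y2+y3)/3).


Gx = (-5- 10- 15)/3 = -30/3 = -10.0000
Gy = (29- 30+22)/3 = 21/3 = 7.0000

G = (-10.0000, 7.0000)


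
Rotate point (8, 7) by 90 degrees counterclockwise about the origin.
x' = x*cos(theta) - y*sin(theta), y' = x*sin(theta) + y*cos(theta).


cos(90) = 0, sin(90) = 1
x' = 8*0 - 7*1 = -7
y' = 8*1 + 7*0 = 8

(-7, 8)


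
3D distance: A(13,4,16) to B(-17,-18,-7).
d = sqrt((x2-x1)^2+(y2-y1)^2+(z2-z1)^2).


dx=-30, dy=-22, dz=-23
d = sqrt(900+484+529) = sqrt(1913) = 43.7379

43.7379


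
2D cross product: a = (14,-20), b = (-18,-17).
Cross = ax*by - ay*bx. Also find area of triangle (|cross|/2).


cross = 14*(-17) + 20*(-18) = -238 - 360 = -598
Triangle area = |-598|/2 = 598/2 = 299.0000

cross = -598, triangle area = 299.0000


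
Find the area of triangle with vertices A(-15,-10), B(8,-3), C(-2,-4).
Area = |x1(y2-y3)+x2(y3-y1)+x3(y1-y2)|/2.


-15*(-3+ 4) = -15
8*(-4+ 10) = 48
-2*(-10+ 3) = 14
sum = 47
Area = |47|/2 = 23.5000

23.5000 sq units


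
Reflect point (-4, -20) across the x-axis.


Reflection rule for x-axis: (x, -y)
(-4, -20) -> (-4, 20)

(-4, 20)


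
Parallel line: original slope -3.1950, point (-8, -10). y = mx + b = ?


Parallel lines have equal slopes.
m2 = -3.1950
b2 = -10 + 3.1950*(-8) = -35.5600

y = -3.1950x - 35.5600


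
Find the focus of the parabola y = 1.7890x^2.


a = 1.7890
4a = 7.1560
focus = (0, 1/7.1560) = (0, 0.1397)

Focus = (0, 0.1397)


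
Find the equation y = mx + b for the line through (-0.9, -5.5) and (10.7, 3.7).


m = (9.2)/(11.6) = 0.7931
b = y1 - m*x1 = -5.5 - (9.2*(-0.9))/(11.6) = -5.5 + 0.7138 = -4.7862

y = 0.7931x - 4.7862


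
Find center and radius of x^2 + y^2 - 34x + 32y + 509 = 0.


h = -D/2 = 34/2 = 17
k = -E/2 = -32/2 = -16
r^2 = h^2 + k^2 - F = 289 + 256 - 509 = 36
r = 6

Center (17, -16), radius = 6


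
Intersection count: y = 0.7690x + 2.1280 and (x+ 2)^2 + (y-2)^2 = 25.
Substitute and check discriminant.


Substitute y = 0.7690x + 2.1280: (x+ 2)^2 + (0.7690x+2.1280-2)^2 = 25
Expand to Ax^2 + Bx + C = 0, where b-k = 0.128
A = 1+m^2 = 1.591361
B = 2(m(b-k) - h) = 2(0.7690*0.128 + 2) = 4.196864
C = h^2 + (b-k)^2 - r^2 = 4 + 0.016384 - 25 = -20.983616
disc = B^2-4AC = 17.6137 + 133.5700 = 151.1837
disc > 0

2 intersection points


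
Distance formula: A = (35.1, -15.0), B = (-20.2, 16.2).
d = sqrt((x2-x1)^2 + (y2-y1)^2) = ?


dx = -20.2 - 35.1 = -55.3
dy = 16.2 + 15.0 = 31.2
d = sqrt(3058.09 + 973.44) = sqrt(4031.53) = 63.4943

63.4943


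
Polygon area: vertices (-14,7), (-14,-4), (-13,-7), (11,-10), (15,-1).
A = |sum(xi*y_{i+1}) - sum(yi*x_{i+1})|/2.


sum(xi*y_{i+1}) = -14*(-4) - 14*(-7) - 13*(-10) + 11*(-1) + 15*7 = 378
sum(yi*x_{i+1}) = 7*(-14) - 4*(-13) - 7*11 - 10*15 - 1*(-14) = -259
Area = |378 + 259|/2 = 637/2 = 318.5000

318.5000 sq units


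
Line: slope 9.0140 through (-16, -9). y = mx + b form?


y + 9 = 9.0140(x + 16)
y = 9.0140x - 9 - 9.0140*(-16)
y = 9.0140x + 135.2240

y = 9.0140x + 135.2240


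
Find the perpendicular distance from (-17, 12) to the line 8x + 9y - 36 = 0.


|8*(-17) + 9*12 - 36| = |-64| = 64
sqrt(64 + 81) = sqrt(145) = 12.0416
d = 64/sqrt(145) = 5.3149

5.3149


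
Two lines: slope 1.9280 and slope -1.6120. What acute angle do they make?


m1-m2 = 3.54
1+m1*m2 = -2.107936
tan(theta) = |3.54/(-2.107936)| = 1.679368
theta = arctan(|3.54/(-2.107936)|) = 59.2278 degrees (acute angle)

59.2278 degrees


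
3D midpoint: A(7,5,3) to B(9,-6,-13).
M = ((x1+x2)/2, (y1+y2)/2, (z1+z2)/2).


Mx = (7+9)/2 = 8.0000
My = (5- 6)/2 = -0.5000
Mz = (3- 13)/2 = -5.0000

M = (8.0000, -0.5000, -5.0000)


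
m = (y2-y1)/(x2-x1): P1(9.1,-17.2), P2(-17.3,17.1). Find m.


dy = 17.1 + 17.2 = 34.3
dx = -17.3 - 9.1 = -26.4
m = 34.3/(-26.4) = -1.2992

m = -1.2992


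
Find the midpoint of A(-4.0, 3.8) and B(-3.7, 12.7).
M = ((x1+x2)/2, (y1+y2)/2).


Mx = (-4.0 - 3.7)/2 = -7.7/2 = -3.8500
My = (3.8 + 12.7)/2 = 16.5/2 = 8.2500

(-3.8500, 8.2500)


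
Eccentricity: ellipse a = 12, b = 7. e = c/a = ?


c = sqrt(144-49) = sqrt(95) = 9.7468
e = c/a = sqrt(95)/12 = 0.8122

e = 0.8122


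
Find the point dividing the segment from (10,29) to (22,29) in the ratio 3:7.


Px = (3*22 + 7*10)/10 = 136/10 = 13.6000
Py = (3*29 + 7*29)/10 = 290/10 = 29.0000

P = (13.6000, 29.0000)


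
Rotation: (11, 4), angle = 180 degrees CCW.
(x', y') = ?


cos(180) = -1, sin(180) = 0
x' = 11*(-1) - 4*0 = -11
y' = 11*0 + 4*(-1) = -4

(-11, -4)


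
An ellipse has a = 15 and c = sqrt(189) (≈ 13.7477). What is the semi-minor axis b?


b^2 = 15^2 - (sqrt(189))^2 = 225 - 189 = 36
b = sqrt(36) = 6

b = 6


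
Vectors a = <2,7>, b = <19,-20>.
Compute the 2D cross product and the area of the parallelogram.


cross = 2*(-20) - 7*19 = -40 - 133 = -173
Parallelogram area = |-173| = 173

cross = -173, parallelogram area = 173


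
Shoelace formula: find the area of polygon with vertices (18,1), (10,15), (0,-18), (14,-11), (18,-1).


sum(xi*y_{i+1}) = 18*15 + 10*(-18) + 0*(-11) + 14*(-1) + 18*1 = 94
sum(yi*x_{i+1}) = 1*10 + 15*0 - 18*14 - 11*18 - 1*18 = -458
Area = |94 + 458|/2 = 552/2 = 276.0000

276.0000 sq units


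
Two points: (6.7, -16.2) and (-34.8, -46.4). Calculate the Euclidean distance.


dx = -34.8 - 6.7 = -41.5
dy = -46.4 + 16.2 = -30.2
d = sqrt(1722.25 + 912.04) = sqrt(2634.29) = 51.3253

51.3253


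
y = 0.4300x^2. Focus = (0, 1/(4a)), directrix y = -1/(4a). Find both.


a = 0.4300
1/(4a) = 0.5814
Focus = (0, 0.5814)
Directrix: y = -0.5814

Focus = (0, 0.5814), Directrix: y = -0.5814


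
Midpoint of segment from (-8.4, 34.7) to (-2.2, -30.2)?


Mx = (-8.4 - 2.2)/2 = -10.6/2 = -5.3000
My = (34.7 - 30.2)/2 = 4.5/2 = 2.2500

(-5.3000, 2.2500)


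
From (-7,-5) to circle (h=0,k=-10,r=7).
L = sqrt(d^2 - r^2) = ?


d = sqrt((-7-0)^2 + (-5+ 10)^2) = sqrt(49+25) = 8.6023
L = sqrt(74.0000 - 49) = sqrt(25.0000) = 5.0000

5.0000


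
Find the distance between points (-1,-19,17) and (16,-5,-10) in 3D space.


dx=17, dy=14, dz=-27
d = sqrt(289+196+729) = sqrt(1214) = 34.8425

34.8425


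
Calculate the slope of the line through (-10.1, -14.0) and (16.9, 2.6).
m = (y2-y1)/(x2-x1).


dy = 2.6 + 14.0 = 16.6
dx = 16.9 + 10.1 = 27.0
m = 16.6/27.0 = 0.6148

m = 0.6148


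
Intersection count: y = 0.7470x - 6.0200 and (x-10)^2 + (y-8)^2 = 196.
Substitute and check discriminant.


Substitute y = 0.7470x - 6.0200: (x-10)^2 + (0.7470x- 6.0200-8)^2 = 196
Expand to Ax^2 + Bx + C = 0, where b-k = -14.02
A = 1+m^2 = 1.558009
B = 2(m(b-k) - h) = 2(0.7470*(-14.02) - 10) = -40.94588
C = h^2 + (b-k)^2 - r^2 = 100 + 196.5604 - 196 = 100.5604
disc = B^2-4AC = 1676.5651 - 626.6960 = 1049.8691
disc > 0

2 intersection points


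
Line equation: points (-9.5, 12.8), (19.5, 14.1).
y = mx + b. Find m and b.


m = (1.3)/(29.0) = 0.0448
b = y1 - m*x1 = 12.8 - (1.3*(-9.5))/(29.0) = 12.8 + 0.4259 = 13.2259

y = 0.0448x + 13.2259


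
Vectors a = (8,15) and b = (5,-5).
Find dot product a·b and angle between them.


a·b = 8*5 + 15*(-5) = 40 - 75 = -35
|a| = sqrt(64+225) = 17.0000
|b| = sqrt(25+25) = 7.0711
cos(theta) = -35/(sqrt(289)*sqrt(50)) = -35/sqrt(14450) = -0.291162
theta = arccos(-35/sqrt(14450)) = 106.9275 degrees

a·b = -35, theta = 106.9275 deg


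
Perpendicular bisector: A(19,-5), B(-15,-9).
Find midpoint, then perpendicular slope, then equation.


Midpoint = (2, -7)
Slope of AB = dy/dx = -4/(-34) = 0.1176
Perp slope = -dx/dy = -34/4 = -8.5000
b = My - (perp slope)*Mx = -7 + (-34*2)/(-4) = -7 + 17.0000 = 10.0000

y = -8.5000x + 10.0000


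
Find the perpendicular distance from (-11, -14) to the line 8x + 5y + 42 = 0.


|8*(-11) + 5*(-14) + 42| = |-116| = 116
sqrt(64 + 25) = sqrt(89) = 9.4340
d = 116/sqrt(89) = 12.2960

12.2960


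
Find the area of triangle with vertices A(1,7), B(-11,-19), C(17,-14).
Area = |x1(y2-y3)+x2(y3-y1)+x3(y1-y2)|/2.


1*(-19+ 14) = -5
-11*(-14-7) = 231
17*(7+ 19) = 442
sum = 668
Area = |668|/2 = 334.0000

334.0000 sq units


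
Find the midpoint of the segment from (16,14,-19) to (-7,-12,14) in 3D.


Mx = (16- 7)/2 = 4.5000
My = (14- 12)/2 = 1.0000
Mz = (-19+14)/2 = -2.5000

M = (4.5000, 1.0000, -2.5000)


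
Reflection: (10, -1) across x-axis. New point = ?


Reflection rule for x-axis: (x, -y)
(10, -1) -> (10, 1)

(10, 1)


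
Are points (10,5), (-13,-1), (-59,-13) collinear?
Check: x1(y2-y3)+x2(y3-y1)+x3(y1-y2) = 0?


10*(-1+ 13) - 13*(-13-5) - 59*(5+ 1)
= 120 + 234 - 354 = 0

Yes, collinear (determinant = 0)


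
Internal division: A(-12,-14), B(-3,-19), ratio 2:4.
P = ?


Px = (2*(-3) + 4*(-12))/6 = -54/6 = -9.0000
Py = (2*(-19) + 4*(-14))/6 = -94/6 = -15.6667

P = (-9.0000, -15.6667)


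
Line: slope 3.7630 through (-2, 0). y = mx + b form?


y - 0 = 3.7630(x + 2)
y = 3.7630x + 0 - 3.7630*(-2)
y = 3.7630x + 7.5260

y = 3.7630x + 7.5260


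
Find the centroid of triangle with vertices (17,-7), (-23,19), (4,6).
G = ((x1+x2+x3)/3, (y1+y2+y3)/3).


Gx = (17- 23+4)/3 = -2/3 = -0.6667
Gy = (-7+19+6)/3 = 18/3 = 6.0000

G = (-0.6667, 6.0000)


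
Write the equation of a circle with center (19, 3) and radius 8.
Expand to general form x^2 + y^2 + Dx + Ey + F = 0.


(x-19)^2 + (y-3)^2 = 8^2
D = -2h = -38, E = -2k = -6
F = h^2+k^2-r^2 = 361+9-64 = 306

x^2 + y^2 - 38x - 6y + 306 = 0


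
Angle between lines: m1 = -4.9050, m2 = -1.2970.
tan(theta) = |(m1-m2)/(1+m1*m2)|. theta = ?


m1-m2 = -3.608
1+m1*m2 = 7.361785
tan(theta) = |-3.608/7.361785| = 0.490099
theta = arctan(|-3.608/7.361785|) = 26.1094 degrees (acute angle)

26.1094 degrees


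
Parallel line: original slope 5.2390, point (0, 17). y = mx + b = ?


Parallel lines have equal slopes.
m2 = 5.2390
b2 = 17 - 5.2390*0 = 17.0000

y = 5.2390x + 17.0000


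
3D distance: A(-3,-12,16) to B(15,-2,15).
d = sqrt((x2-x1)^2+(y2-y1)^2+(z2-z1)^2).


dx=18, dy=10, dz=-1
d = sqrt(324+100+1) = sqrt(425) = 20.6155

20.6155


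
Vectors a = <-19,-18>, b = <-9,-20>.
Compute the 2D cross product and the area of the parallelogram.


cross = -19*(-20) + 18*(-9) = 380 - 162 = 218
Parallelogram area = |218| = 218

cross = 218, parallelogram area = 218


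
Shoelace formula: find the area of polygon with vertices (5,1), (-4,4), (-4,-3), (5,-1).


sum(xi*y_{i+1}) = 5*4 - 4*(-3) - 4*(-1) + 5*1 = 41
sum(yi*x_{i+1}) = 1*(-4) + 4*(-4) - 3*5 - 1*5 = -40
Area = |41 + 40|/2 = 81/2 = 40.5000

40.5000 sq units


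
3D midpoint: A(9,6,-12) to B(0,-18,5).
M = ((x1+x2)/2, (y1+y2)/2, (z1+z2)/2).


Mx = (9+0)/2 = 4.5000
My = (6- 18)/2 = -6.0000
Mz = (-12+5)/2 = -3.5000

M = (4.5000, -6.0000, -3.5000)


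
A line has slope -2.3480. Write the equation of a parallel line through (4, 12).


Parallel lines have equal slopes.
m2 = -2.3480
b2 = 12 + 2.3480*4 = 21.3920

y = -2.3480x + 21.3920


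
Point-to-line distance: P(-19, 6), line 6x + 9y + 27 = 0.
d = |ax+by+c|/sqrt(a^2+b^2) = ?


|6*(-19) + 9*6 + 27| = |-33| = 33
sqrt(36 + 81) = sqrt(117) = 10.8167
d = 33/sqrt(117) = 3.0509

3.0509


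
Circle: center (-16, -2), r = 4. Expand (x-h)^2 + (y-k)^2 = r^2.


(x+ 16)^2 + (y+ 2)^2 = 4^2
D = -2h = 32, E = -2k = 4
F = h^2+k^2-r^2 = 256+4-16 = 244

x^2 + y^2 + 32x + 4y + 244 = 0


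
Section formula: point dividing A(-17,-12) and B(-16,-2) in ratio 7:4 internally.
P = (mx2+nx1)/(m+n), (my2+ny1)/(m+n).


Px = (7*(-16) + 4*(-17))/11 = -180/11 = -16.3636
Py = (7*(-2) + 4*(-12))/11 = -62/11 = -5.6364

P = (-16.3636, -5.6364)


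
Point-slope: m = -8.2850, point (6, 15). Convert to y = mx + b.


y - 15 = -8.2850(x - 6)
y = -8.2850x + 15 + 8.2850*6
y = -8.2850x + 64.7100

y = -8.2850x + 64.7100


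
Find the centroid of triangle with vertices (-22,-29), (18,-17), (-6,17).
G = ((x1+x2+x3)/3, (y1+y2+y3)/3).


Gx = (-22+18- 6)/3 = -10/3 = -3.3333
Gy = (-29- 17+17)/3 = -29/3 = -9.6667

G = (-3.3333, -9.6667)


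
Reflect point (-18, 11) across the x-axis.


Reflection rule for x-axis: (x, -y)
(-18, 11) -> (-18, -11)

(-18, -11)


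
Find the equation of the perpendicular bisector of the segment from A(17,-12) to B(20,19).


Midpoint = (18.5, 3.5)
Slope of AB = dy/dx = 31/3 = 10.3333
Perp slope = -dx/dy = -3/31 = -0.0968
b = My - (perp slope)*Mx = 3.5 + (3*18.5)/31 = 3.5 + 1.7903 = 5.2903

y = -0.0968x + 5.2903


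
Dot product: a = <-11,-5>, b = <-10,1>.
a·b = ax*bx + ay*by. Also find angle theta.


a·b = -11*(-10) - 5*1 = 110 - 5 = 105
|a| = sqrt(121+25) = 12.0830
|b| = sqrt(100+1) = 10.0499
cos(theta) = 105/(sqrt(146)*sqrt(101)) = 105/sqrt(14746) = 0.864674
theta = arccos(105/sqrt(14746)) = 30.1545 degrees

a·b = 105, theta = 30.1545 deg


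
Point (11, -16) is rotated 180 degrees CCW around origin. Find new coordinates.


cos(180) = -1, sin(180) = 0
x' = 11*(-1) + 16*0 = -11
y' = 11*0 - 16*(-1) = 16

(-11, 16)


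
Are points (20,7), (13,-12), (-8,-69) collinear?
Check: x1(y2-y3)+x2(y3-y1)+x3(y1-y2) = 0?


20*(-12+ 69) + 13*(-69-7) - 8*(7+ 12)
= 1140 - 988 - 152 = 0

Yes, collinear (determinant = 0)


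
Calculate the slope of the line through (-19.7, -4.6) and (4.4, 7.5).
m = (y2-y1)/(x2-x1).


dy = 7.5 + 4.6 = 12.1
dx = 4.4 + 19.7 = 24.1
m = 12.1/24.1 = 0.5021

m = 0.5021


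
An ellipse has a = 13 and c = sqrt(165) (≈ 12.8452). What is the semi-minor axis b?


b^2 = 13^2 - (sqrt(165))^2 = 169 - 165 = 4
b = sqrt(4) = 2

b = 2


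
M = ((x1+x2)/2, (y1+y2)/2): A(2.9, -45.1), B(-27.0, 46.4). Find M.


Mx = (2.9 - 27.0)/2 = -24.1/2 = -12.0500
My = (-45.1 + 46.4)/2 = 1.3/2 = 0.6500

(-12.0500, 0.6500)


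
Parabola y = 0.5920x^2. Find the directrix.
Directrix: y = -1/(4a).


a = 0.5920
1/(4a) = 0.4223
directrix: y = -0.4223 = -0.4223

y = -0.4223


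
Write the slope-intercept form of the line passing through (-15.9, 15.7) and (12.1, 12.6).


m = (-3.1)/(28.0) = -0.1107
b = y1 - m*x1 = 15.7 - (-3.1*(-15.9))/(28.0) = 15.7 - 1.7604 = 13.9396

y = -0.1107x + 13.9396


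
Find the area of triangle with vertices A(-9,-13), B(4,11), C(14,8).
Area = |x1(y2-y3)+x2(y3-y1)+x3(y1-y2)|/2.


-9*(11-8) = -27
4*(8+ 13) = 84
14*(-13-11) = -336
sum = -279
Area = |-279|/2 = 139.5000

139.5000 sq units


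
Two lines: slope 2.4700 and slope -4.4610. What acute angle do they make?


m1-m2 = 6.931
1+m1*m2 = -10.01867
tan(theta) = |6.931/(-10.01867)| = 0.691808
theta = arctan(|6.931/(-10.01867)|) = 34.6758 degrees (acute angle)

34.6758 degrees


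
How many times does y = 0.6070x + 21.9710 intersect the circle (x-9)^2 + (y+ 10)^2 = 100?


Substitute y = 0.6070x + 21.9710: (x-9)^2 + (0.6070x+21.9710+ 10)^2 = 100
Expand to Ax^2 + Bx + C = 0, where b-k = 31.971
A = 1+m^2 = 1.368449
B = 2(m(b-k) - h) = 2(0.6070*31.971 - 9) = 20.812794
C = h^2 + (b-k)^2 - r^2 = 81 + 1022.144841 - 100 = 1003.144841
disc = B^2-4AC = 433.1724 - 5491.0102 = -5057.8378
disc < 0

0 intersection points


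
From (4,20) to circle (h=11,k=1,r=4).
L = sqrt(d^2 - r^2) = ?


d = sqrt((4-11)^2 + (20-1)^2) = sqrt(49+361) = 20.2485
L = sqrt(410.0000 - 16) = sqrt(394.0000) = 19.8494

19.8494


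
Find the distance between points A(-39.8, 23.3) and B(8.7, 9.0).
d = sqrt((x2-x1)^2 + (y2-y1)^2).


dx = 8.7 + 39.8 = 48.5
dy = 9.0 - 23.3 = -14.3
d = sqrt(2352.25 + 204.49) = sqrt(2556.74) = 50.5642

50.5642


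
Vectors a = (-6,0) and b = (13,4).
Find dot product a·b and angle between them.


a·b = -6*13 + 0*4 = -78 + 0 = -78
|a| = sqrt(36+0) = 6.0000
|b| = sqrt(169+16) = 13.6015
cos(theta) = -78/(sqrt(36)*sqrt(185)) = -78/sqrt(6660) = -0.955779
theta = arccos(-78/sqrt(6660)) = 162.8973 degrees

a·b = -78, theta = 162.8973 deg


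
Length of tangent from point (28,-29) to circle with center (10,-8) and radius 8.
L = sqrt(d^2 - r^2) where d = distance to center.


d = sqrt((28-10)^2 + (-29+ 8)^2) = sqrt(324+441) = 27.6586
L = sqrt(765.0000 - 64) = sqrt(701.0000) = 26.4764

26.4764


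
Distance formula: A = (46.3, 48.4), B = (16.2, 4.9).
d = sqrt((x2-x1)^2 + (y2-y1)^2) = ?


dx = 16.2 - 46.3 = -30.1
dy = 4.9 - 48.4 = -43.5
d = sqrt(906.01 + 1892.25) = sqrt(2798.26) = 52.8986

52.8986


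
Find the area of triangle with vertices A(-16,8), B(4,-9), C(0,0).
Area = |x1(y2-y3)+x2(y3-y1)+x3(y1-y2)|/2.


-16*(-9-0) = 144
4*(0-8) = -32
0*(8+ 9) = 0
sum = 112
Area = |112|/2 = 56.0000

56.0000 sq units


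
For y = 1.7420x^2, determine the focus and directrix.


a = 1.7420
1/(4a) = 0.1435
Focus = (0, 0.1435)
Directrix: y = -0.1435

Focus = (0, 0.1435), Directrix: y = -0.1435


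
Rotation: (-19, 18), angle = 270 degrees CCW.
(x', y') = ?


cos(270) = 0, sin(270) = -1
x' = -19*0 - 18*(-1) = 18
y' = -19*(-1) + 18*0 = 19

(18, 19)


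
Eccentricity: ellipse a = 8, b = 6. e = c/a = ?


c = sqrt(64-36) = sqrt(28) = 5.2915
e = c/a = sqrt(28)/8 = 0.6614

e = 0.6614


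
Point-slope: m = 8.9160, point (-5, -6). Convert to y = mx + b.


y + 6 = 8.9160(x + 5)
y = 8.9160x - 6 - 8.9160*(-5)
y = 8.9160x + 38.5800

y = 8.9160x + 38.5800


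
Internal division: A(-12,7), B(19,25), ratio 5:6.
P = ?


Px = (5*19 + 6*(-12))/11 = 23/11 = 2.0909
Py = (5*25 + 6*7)/11 = 167/11 = 15.1818

P = (2.0909, 15.1818)


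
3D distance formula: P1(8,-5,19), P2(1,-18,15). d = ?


dx=-7, dy=-13, dz=-4
d = sqrt(49+169+16) = sqrt(234) = 15.2971

15.2971


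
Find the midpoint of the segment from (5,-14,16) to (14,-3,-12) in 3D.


Mx = (5+14)/2 = 9.5000
My = (-14- 3)/2 = -8.5000
Mz = (16- 12)/2 = 2.0000

M = (9.5000, -8.5000, 2.0000)


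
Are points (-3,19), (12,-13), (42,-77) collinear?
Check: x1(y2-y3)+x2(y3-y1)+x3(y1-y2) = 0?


-3*(-13+ 77) + 12*(-77-19) + 42*(19+ 13)
= -192 - 1152 + 1344 = 0

Yes, collinear (determinant = 0)


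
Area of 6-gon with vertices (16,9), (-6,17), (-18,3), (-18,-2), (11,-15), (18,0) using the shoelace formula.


sum(xi*y_{i+1}) = 16*17 - 6*3 - 18*(-2) - 18*(-15) + 11*0 + 18*9 = 722
sum(yi*x_{i+1}) = 9*(-6) + 17*(-18) + 3*(-18) - 2*11 - 15*18 + 0*16 = -706
Area = |722 + 706|/2 = 1428/2 = 714.0000

714.0000 sq units


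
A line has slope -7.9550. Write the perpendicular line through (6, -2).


Perpendicular slope = -1/m1 = -1/(-7.9550) = 0.1257
b2 = y0 - m2*x0 = -2 + 6/(-7.9550) = -2 - 0.7542 = -2.7542

y = 0.1257x - 2.7542


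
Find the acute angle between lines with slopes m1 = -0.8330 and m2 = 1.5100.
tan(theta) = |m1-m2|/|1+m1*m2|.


m1-m2 = -2.343
1+m1*m2 = -0.25783
tan(theta) = |-2.343/(-0.25783)| = 9.087383
theta = arctan(|-2.343/(-0.25783)|) = 83.7203 degrees (acute angle)

83.7203 degrees


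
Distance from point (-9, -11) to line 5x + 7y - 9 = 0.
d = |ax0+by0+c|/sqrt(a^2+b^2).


|5*(-9) + 7*(-11) - 9| = |-131| = 131
sqrt(25 + 49) = sqrt(74) = 8.6023
d = 131/sqrt(74) = 15.2284

15.2284


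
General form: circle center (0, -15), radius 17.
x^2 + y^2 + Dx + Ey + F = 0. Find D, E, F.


(x-0)^2 + (y+ 15)^2 = 17^2
D = -2h = 0, E = -2k = 30
F = h^2+k^2-r^2 = 0+225-289 = -64

D = 0, E = 30, F = -64


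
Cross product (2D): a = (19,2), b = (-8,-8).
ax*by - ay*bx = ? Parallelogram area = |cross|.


cross = 19*(-8) - 2*(-8) = -152 + 16 = -136
Parallelogram area = |-136| = 136

cross = -136, parallelogram area = 136


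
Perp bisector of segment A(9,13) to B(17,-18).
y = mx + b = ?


Midpoint = (13, -2.5)
Slope of AB = dy/dx = -31/8 = -3.8750
Perp slope = -dx/dy = 8/31 = 0.2581
b = My - (perp slope)*Mx = -2.5 + (8*13)/(-31) = -2.5 - 3.3548 = -5.8548

y = 0.2581x - 5.8548


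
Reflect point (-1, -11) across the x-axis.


Reflection rule for x-axis: (x, -y)
(-1, -11) -> (-1, 11)

(-1, 11)


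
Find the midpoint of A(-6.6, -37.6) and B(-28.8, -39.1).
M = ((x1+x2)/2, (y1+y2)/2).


Mx = (-6.6 - 28.8)/2 = -35.4/2 = -17.7000
My = (-37.6 - 39.1)/2 = -76.7/2 = -38.3500

(-17.7000, -38.3500)


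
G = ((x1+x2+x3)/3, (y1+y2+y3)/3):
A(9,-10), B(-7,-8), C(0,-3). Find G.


Gx = (9- 7+0)/3 = 2/3 = 0.6667
Gy = (-10- 8- 3)/3 = -21/3 = -7.0000

G = (0.6667, -7.0000)


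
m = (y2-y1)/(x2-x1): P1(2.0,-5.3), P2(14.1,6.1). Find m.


dy = 6.1 + 5.3 = 11.4
dx = 14.1 - 2.0 = 12.1
m = 11.4/12.1 = 0.9421

m = 0.9421


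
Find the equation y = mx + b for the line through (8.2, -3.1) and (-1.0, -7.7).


m = (-4.6)/(-9.2) = 0.5000
b = y1 - m*x1 = -3.1 - (-4.6*8.2)/(-9.2) = -3.1 - 4.1000 = -7.2000

y = 0.5000x - 7.2000


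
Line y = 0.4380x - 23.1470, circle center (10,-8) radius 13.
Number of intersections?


Substitute y = 0.4380x - 23.1470: (x-10)^2 + (0.4380x- 23.1470+ 8)^2 = 169
Expand to Ax^2 + Bx + C = 0, where b-k = -15.147
A = 1+m^2 = 1.191844
B = 2(m(b-k) - h) = 2(0.4380*(-15.147) - 10) = -33.268772
C = h^2 + (b-k)^2 - r^2 = 100 + 229.431609 - 169 = 160.431609
disc = B^2-4AC = 1106.8112 - 764.8378 = 341.9734
disc > 0

2 intersection points


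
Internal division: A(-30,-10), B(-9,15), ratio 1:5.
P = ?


Px = (1*(-9) + 5*(-30))/6 = -159/6 = -26.5000
Py = (1*15 + 5*(-10))/6 = -35/6 = -5.8333

P = (-26.5000, -5.8333)


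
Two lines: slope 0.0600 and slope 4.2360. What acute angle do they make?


m1-m2 = -4.176
1+m1*m2 = 1.25416
tan(theta) = |-4.176/1.25416| = 3.329719
theta = arctan(|-4.176/1.25416|) = 73.2836 degrees (acute angle)

73.2836 degrees


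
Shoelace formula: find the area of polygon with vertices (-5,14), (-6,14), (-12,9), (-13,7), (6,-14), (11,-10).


sum(xi*y_{i+1}) = -5*14 - 6*9 - 12*7 - 13*(-14) + 6*(-10) + 11*14 = 68
sum(yi*x_{i+1}) = 14*(-6) + 14*(-12) + 9*(-13) + 7*6 - 14*11 - 10*(-5) = -431
Area = |68 + 431|/2 = 499/2 = 249.5000

249.5000 sq units


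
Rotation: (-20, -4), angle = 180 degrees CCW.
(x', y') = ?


cos(180) = -1, sin(180) = 0
x' = -20*(-1) + 4*0 = 20
y' = -20*0 - 4*(-1) = 4

(20, 4)


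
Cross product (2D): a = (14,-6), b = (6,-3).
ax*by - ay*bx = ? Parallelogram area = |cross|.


cross = 14*(-3) + 6*6 = -42 + 36 = -6
Parallelogram area = |-6| = 6

cross = -6, parallelogram area = 6


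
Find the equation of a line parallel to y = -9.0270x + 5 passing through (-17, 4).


Parallel lines have equal slopes.
m2 = -9.0270
b2 = 4 + 9.0270*(-17) = -149.4590

y = -9.0270x - 149.4590


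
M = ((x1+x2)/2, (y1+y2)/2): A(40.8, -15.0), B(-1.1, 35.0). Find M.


Mx = (40.8 - 1.1)/2 = 39.7/2 = 19.8500
My = (-15.0 + 35.0)/2 = 20.0/2 = 10.0000

(19.8500, 10.0000)


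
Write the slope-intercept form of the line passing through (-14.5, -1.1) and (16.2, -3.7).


m = (-2.6)/(30.7) = -0.0847
b = y1 - m*x1 = -1.1 - (-2.6*(-14.5))/(30.7) = -1.1 - 1.2280 = -2.3280

y = -0.0847x - 2.3280


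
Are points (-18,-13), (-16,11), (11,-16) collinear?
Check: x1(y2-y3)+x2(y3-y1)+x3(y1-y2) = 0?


-18*(11+ 16) - 16*(-16+ 13) + 11*(-13-11)
= -486 + 48 - 264 = -702

No, not collinear (determinant = -702)


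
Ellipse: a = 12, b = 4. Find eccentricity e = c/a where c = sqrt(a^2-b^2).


c = sqrt(144-16) = sqrt(128) = 11.3137
e = c/a = sqrt(128)/12 = 0.9428

e = 0.9428


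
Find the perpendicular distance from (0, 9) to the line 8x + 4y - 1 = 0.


|8*0 + 4*9 - 1| = |35| = 35
sqrt(64 + 16) = sqrt(80) = 8.9443
d = 35/sqrt(80) = 3.9131

3.9131


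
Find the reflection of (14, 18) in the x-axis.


Reflection rule for x-axis: (x, -y)
(14, 18) -> (14, -18)

(14, -18)


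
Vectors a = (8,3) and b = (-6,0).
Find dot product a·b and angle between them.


a·b = 8*(-6) + 3*0 = -48 + 0 = -48
|a| = sqrt(64+9) = 8.5440
|b| = sqrt(36+0) = 6.0000
cos(theta) = -48/(sqrt(73)*sqrt(36)) = -48/sqrt(2628) = -0.936329
theta = arccos(-48/sqrt(2628)) = 159.4440 degrees

a·b = -48, theta = 159.4440 deg


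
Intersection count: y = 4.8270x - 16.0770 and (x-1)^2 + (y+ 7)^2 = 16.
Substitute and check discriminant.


Substitute y = 4.8270x - 16.0770: (x-1)^2 + (4.8270x- 16.0770+ 7)^2 = 16
Expand to Ax^2 + Bx + C = 0, where b-k = -9.077
A = 1+m^2 = 24.299929
B = 2(m(b-k) - h) = 2(4.8270*(-9.077) - 1) = -89.629358
C = h^2 + (b-k)^2 - r^2 = 1 + 82.391929 - 16 = 67.391929
disc = B^2-4AC = 8033.4218 - 6550.4764 = 1482.9454
disc > 0

2 intersection points


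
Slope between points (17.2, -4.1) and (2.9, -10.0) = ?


dy = -10.0 + 4.1 = -5.9
dx = 2.9 - 17.2 = -14.3
m = -5.9/(-14.3) = 0.4126

m = 0.4126


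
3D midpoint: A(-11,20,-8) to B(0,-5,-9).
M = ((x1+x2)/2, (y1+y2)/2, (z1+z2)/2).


Mx = (-11+0)/2 = -5.5000
My = (20- 5)/2 = 7.5000
Mz = (-8- 9)/2 = -8.5000

M = (-5.5000, 7.5000, -8.5000)


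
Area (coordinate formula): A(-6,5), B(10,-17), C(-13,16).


-6*(-17-16) = 198
10*(16-5) = 110
-13*(5+ 17) = -286
sum = 22
Area = |22|/2 = 11.0000

11.0000 sq units


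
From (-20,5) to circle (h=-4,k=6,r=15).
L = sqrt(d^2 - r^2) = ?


d = sqrt((-20+ 4)^2 + (5-6)^2) = sqrt(256+1) = 16.0312
L = sqrt(257.0000 - 225) = sqrt(32.0000) = 5.6569

5.6569


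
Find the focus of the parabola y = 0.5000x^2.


a = 0.5000
4a = 2.0000
focus = (0, 1/2.0000) = (0, 0.5000)

Focus = (0, 0.5000)


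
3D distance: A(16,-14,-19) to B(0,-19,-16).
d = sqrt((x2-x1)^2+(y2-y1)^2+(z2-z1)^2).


dx=-16, dy=-5, dz=3
d = sqrt(256+25+9) = sqrt(290) = 17.0294

17.0294


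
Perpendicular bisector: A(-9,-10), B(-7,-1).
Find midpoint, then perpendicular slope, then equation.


Midpoint = (-8, -5.5)
Slope of AB = dy/dx = 9/2 = 4.5000
Perp slope = -dx/dy = -2/9 = -0.2222
b = My - (perp slope)*Mx = -5.5 + (2*(-8))/9 = -5.5 - 1.7778 = -7.2778

y = -0.2222x - 7.2778


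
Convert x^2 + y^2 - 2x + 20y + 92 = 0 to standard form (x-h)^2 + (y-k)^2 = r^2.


h = -D/2 = 2/2 = 1
k = -E/2 = -20/2 = -10
r^2 = h^2 + k^2 - F = 1 + 100 - 92 = 9
r = 3

Center (1, -10), radius = 3


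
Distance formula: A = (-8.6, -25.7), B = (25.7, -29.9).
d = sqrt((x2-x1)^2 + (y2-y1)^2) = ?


dx = 25.7 + 8.6 = 34.3
dy = -29.9 + 25.7 = -4.2
d = sqrt(1176.49 + 17.64) = sqrt(1194.13) = 34.5562

34.5562


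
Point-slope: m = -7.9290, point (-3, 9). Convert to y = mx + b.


y - 9 = -7.9290(x + 3)
y = -7.9290x + 9 + 7.9290*(-3)
y = -7.9290x - 14.7870

y = -7.9290x - 14.7870


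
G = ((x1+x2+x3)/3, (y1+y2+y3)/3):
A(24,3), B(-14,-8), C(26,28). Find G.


Gx = (24- 14+26)/3 = 36/3 = 12.0000
Gy = (3- 8+28)/3 = 23/3 = 7.6667

G = (12.0000, 7.6667)


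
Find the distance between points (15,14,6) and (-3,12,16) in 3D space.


dx=-18, dy=-2, dz=10
d = sqrt(324+4+100) = sqrt(428) = 20.6882

20.6882


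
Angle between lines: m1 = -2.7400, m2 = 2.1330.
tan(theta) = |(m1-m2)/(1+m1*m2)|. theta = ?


m1-m2 = -4.873
1+m1*m2 = -4.84442
tan(theta) = |-4.873/(-4.84442)| = 1.005900
theta = arctan(|-4.873/(-4.84442)|) = 45.1685 degrees (acute angle)

45.1685 degrees


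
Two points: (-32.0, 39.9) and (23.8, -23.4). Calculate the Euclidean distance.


dx = 23.8 + 32.0 = 55.8
dy = -23.4 - 39.9 = -63.3
d = sqrt(3113.64 + 4006.89) = sqrt(7120.53) = 84.3832

84.3832


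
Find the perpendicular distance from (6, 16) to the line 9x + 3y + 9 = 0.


|9*6 + 3*16 + 9| = |111| = 111
sqrt(81 + 9) = sqrt(90) = 9.4868
d = 111/sqrt(90) = 11.7004

11.7004


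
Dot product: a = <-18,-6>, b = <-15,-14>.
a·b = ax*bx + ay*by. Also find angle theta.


a·b = -18*(-15) - 6*(-14) = 270 + 84 = 354
|a| = sqrt(324+36) = 18.9737
|b| = sqrt(225+196) = 20.5183
cos(theta) = 354/(sqrt(360)*sqrt(421)) = 354/sqrt(151560) = 0.909308
theta = arccos(354/sqrt(151560)) = 24.5901 degrees

a·b = 354, theta = 24.5901 deg


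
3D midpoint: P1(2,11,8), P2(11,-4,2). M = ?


Mx = (2+11)/2 = 6.5000
My = (11- 4)/2 = 3.5000
Mz = (8+2)/2 = 5.0000

M = (6.5000, 3.5000, 5.0000)


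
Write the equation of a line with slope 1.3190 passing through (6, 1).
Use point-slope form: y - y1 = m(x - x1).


y - 1 = 1.3190(x - 6)
y = 1.3190x + 1 - 1.3190*6
y = 1.3190x - 6.9140

y = 1.3190x - 6.9140


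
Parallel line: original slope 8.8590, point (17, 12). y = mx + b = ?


Parallel lines have equal slopes.
m2 = 8.8590
b2 = 12 - 8.8590*17 = -138.6030

y = 8.8590x - 138.6030


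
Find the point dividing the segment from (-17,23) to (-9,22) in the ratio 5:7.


Px = (5*(-9) + 7*(-17))/12 = -164/12 = -13.6667
Py = (5*22 + 7*23)/12 = 271/12 = 22.5833

P = (-13.6667, 22.5833)


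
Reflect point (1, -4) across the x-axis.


Reflection rule for x-axis: (x, -y)
(1, -4) -> (1, 4)

(1, 4)


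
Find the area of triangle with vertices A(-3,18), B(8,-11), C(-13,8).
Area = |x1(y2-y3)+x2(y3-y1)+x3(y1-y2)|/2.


-3*(-11-8) = 57
8*(8-18) = -80
-13*(18+ 11) = -377
sum = -400
Area = |-400|/2 = 200.0000

200.0000 sq units


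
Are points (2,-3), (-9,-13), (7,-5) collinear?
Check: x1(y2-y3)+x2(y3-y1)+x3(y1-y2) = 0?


2*(-13+ 5) - 9*(-5+ 3) + 7*(-3+ 13)
= -16 + 18 + 70 = 72

No, not collinear (determinant = 72)


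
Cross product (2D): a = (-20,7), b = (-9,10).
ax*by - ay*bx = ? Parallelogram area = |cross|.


cross = -20*10 - 7*(-9) = -200 + 63 = -137
Parallelogram area = |-137| = 137

cross = -137, parallelogram area = 137


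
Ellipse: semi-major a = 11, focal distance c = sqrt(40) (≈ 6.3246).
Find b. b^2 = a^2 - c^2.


b^2 = 11^2 - (sqrt(40))^2 = 121 - 40 = 81
b = sqrt(81) = 9

b = 9


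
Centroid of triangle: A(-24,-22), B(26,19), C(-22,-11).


Gx = (-24+26- 22)/3 = -20/3 = -6.6667
Gy = (-22+19- 11)/3 = -14/3 = -4.6667

G = (-6.6667, -4.6667)


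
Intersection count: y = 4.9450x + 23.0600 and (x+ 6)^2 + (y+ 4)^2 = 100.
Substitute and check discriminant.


Substitute y = 4.9450x + 23.0600: (x+ 6)^2 + (4.9450x+23.0600+ 4)^2 = 100
Expand to Ax^2 + Bx + C = 0, where b-k = 27.06
A = 1+m^2 = 25.453025
B = 2(m(b-k) - h) = 2(4.9450*27.06 + 6) = 279.6234
C = h^2 + (b-k)^2 - r^2 = 36 + 732.2436 - 100 = 668.2436
disc = B^2-4AC = 78189.2458 - 68035.2842 = 10153.9616
disc > 0

2 intersection points


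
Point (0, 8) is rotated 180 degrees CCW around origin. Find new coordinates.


cos(180) = -1, sin(180) = 0
x' = 0*(-1) - 8*0 = 0
y' = 0*0 + 8*(-1) = -8

(0, -8)


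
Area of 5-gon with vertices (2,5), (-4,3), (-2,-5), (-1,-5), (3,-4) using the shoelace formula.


sum(xi*y_{i+1}) = 2*3 - 4*(-5) - 2*(-5) - 1*(-4) + 3*5 = 55
sum(yi*x_{i+1}) = 5*(-4) + 3*(-2) - 5*(-1) - 5*3 - 4*2 = -44
Area = |55 + 44|/2 = 99/2 = 49.5000

49.5000 sq units


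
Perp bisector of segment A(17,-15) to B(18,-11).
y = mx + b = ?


Midpoint = (17.5, -13)
Slope of AB = dy/dx = 4/1 = 4.0000
Perp slope = -dx/dy = -1/4 = -0.2500
b = My - (perp slope)*Mx = -13 + (1*17.5)/4 = -13 + 4.3750 = -8.6250

y = -0.2500x - 8.6250


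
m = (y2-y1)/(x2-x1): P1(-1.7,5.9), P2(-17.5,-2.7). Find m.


dy = -2.7 - 5.9 = -8.6
dx = -17.5 + 1.7 = -15.8
m = -8.6/(-15.8) = 0.5443

m = 0.5443


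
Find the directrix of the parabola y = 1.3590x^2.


a = 1.3590
1/(4a) = 0.1840
directrix: y = -0.1840 = -0.1840

y = -0.1840


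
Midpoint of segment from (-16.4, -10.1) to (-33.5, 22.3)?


Mx = (-16.4 - 33.5)/2 = -49.9/2 = -24.9500
My = (-10.1 + 22.3)/2 = 12.2/2 = 6.1000

(-24.9500, 6.1000)


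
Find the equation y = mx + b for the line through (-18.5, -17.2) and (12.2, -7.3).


m = (9.9)/(30.7) = 0.3225
b = y1 - m*x1 = -17.2 - (9.9*(-18.5))/(30.7) = -17.2 + 5.9658 = -11.2342

y = 0.3225x - 11.2342


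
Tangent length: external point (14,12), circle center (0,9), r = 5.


d = sqrt((14-0)^2 + (12-9)^2) = sqrt(196+9) = 14.3178
L = sqrt(205.0000 - 25) = sqrt(180.0000) = 13.4164

13.4164


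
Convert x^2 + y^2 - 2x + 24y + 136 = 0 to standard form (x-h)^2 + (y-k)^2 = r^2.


h = -D/2 = 2/2 = 1
k = -E/2 = -24/2 = -12
r^2 = h^2 + k^2 - F = 1 + 144 - 136 = 9
r = 3

Center (1, -12), radius = 3


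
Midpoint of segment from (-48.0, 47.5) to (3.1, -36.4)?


Mx = (-48.0 + 3.1)/2 = -44.9/2 = -22.4500
My = (47.5 - 36.4)/2 = 11.1/2 = 5.5500

(-22.4500, 5.5500)


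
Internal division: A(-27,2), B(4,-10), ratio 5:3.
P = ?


Px = (5*4 + 3*(-27))/8 = -61/8 = -7.6250
Py = (5*(-10) + 3*2)/8 = -44/8 = -5.5000

P = (-7.6250, -5.5000)


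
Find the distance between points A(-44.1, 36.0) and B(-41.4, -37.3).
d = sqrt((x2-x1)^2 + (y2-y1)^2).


dx = -41.4 + 44.1 = 2.7
dy = -37.3 - 36.0 = -73.3
d = sqrt(7.29 + 5372.89) = sqrt(5380.18) = 73.3497

73.3497


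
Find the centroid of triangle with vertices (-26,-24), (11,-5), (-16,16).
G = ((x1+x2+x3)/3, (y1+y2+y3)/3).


Gx = (-26+11- 16)/3 = -31/3 = -10.3333
Gy = (-24- 5+16)/3 = -13/3 = -4.3333

G = (-10.3333, -4.3333)


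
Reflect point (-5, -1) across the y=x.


Reflection rule for y=x: (y, x)
(-5, -1) -> (-1, -5)

(-1, -5)


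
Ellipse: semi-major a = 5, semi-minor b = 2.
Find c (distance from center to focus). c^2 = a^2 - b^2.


c^2 = 5^2 - 2^2 = 25 - 4 = 21
c = sqrt(21) = 4.5826

c = 4.5826


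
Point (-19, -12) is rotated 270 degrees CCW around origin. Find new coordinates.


cos(270) = 0, sin(270) = -1
x' = -19*0 + 12*(-1) = -12
y' = -19*(-1) - 12*0 = 19

(-12, 19)


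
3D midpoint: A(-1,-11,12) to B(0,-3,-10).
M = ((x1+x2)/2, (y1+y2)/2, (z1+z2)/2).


Mx = (-1+0)/2 = -0.5000
My = (-11- 3)/2 = -7.0000
Mz = (12- 10)/2 = 1.0000

M = (-0.5000, -7.0000, 1.0000)


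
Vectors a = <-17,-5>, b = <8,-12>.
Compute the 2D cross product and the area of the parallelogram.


cross = -17*(-12) + 5*8 = 204 + 40 = 244
Parallelogram area = |244| = 244

cross = 244, parallelogram area = 244


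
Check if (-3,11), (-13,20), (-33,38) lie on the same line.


-3*(20-38) - 13*(38-11) - 33*(11-20)
= 54 - 351 + 297 = 0

Yes, collinear (determinant = 0)


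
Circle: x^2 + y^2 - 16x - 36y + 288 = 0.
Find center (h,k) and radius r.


h = -D/2 = 16/2 = 8
k = -E/2 = 36/2 = 18
r^2 = h^2 + k^2 - F = 64 + 324 - 288 = 100
r = 10

Center (8, 18), radius = 10


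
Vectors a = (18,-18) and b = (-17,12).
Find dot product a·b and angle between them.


a·b = 18*(-17) - 18*12 = -306 - 216 = -522
|a| = sqrt(324+324) = 25.4558
|b| = sqrt(289+144) = 20.8087
cos(theta) = -522/(sqrt(648)*sqrt(433)) = -522/sqrt(280584) = -0.985460
theta = arccos(-522/sqrt(280584)) = 170.2176 degrees

a·b = -522, theta = 170.2176 deg


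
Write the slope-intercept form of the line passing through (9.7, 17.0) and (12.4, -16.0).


m = (-33.0)/(2.7) = -12.2222
b = y1 - m*x1 = 17.0 - (-33.0*9.7)/(2.7) = 17.0 + 118.5556 = 135.5556

y = -12.2222x + 135.5556


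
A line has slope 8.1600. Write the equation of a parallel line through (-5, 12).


Parallel lines have equal slopes.
m2 = 8.1600
b2 = 12 - 8.1600*(-5) = 52.8000

y = 8.1600x + 52.8000


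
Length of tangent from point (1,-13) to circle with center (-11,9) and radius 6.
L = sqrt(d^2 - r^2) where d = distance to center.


d = sqrt((1+ 11)^2 + (-13-9)^2) = sqrt(144+484) = 25.0599
L = sqrt(628.0000 - 36) = sqrt(592.0000) = 24.3311

24.3311


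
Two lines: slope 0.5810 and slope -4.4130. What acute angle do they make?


m1-m2 = 4.994
1+m1*m2 = -1.563953
tan(theta) = |4.994/(-1.563953)| = 3.193191
theta = arctan(|4.994/(-1.563953)|) = 72.6112 degrees (acute angle)

72.6112 degrees


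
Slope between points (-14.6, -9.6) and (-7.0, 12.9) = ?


dy = 12.9 + 9.6 = 22.5
dx = -7.0 + 14.6 = 7.6
m = 22.5/7.6 = 2.9605

m = 2.9605


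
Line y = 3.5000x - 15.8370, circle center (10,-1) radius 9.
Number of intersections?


Substitute y = 3.5000x - 15.8370: (x-10)^2 + (3.5000x- 15.8370+ 1)^2 = 81
Expand to Ax^2 + Bx + C = 0, where b-k = -14.837
A = 1+m^2 = 13.25
B = 2(m(b-k) - h) = 2(3.5000*(-14.837) - 10) = -123.859
C = h^2 + (b-k)^2 - r^2 = 100 + 220.136569 - 81 = 239.136569
disc = B^2-4AC = 15341.0519 - 12674.2382 = 2666.8137
disc > 0

2 intersection points


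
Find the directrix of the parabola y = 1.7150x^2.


a = 1.7150
1/(4a) = 0.1458
directrix: y = -0.1458 = -0.1458

y = -0.1458


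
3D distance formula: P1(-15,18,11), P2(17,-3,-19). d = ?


dx=32, dy=-21, dz=-30
d = sqrt(1024+441+900) = sqrt(2365) = 48.6313

48.6313


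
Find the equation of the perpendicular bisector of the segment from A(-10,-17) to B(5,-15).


Midpoint = (-2.5, -16)
Slope of AB = dy/dx = 2/15 = 0.1333
Perp slope = -dx/dy = -15/2 = -7.5000
b = My - (perp slope)*Mx = -16 + (15*(-2.5))/2 = -16 - 18.7500 = -34.7500

y = -7.5000x - 34.7500


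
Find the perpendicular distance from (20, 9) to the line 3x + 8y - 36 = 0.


|3*20 + 8*9 - 36| = |96| = 96
sqrt(9 + 64) = sqrt(73) = 8.5440
d = 96/sqrt(73) = 11.2360

11.2360


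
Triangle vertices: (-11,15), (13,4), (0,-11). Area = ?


-11*(4+ 11) = -165
13*(-11-15) = -338
0*(15-4) = 0
sum = -503
Area = |-503|/2 = 251.5000

251.5000 sq units


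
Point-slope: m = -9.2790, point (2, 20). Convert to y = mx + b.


y - 20 = -9.2790(x - 2)
y = -9.2790x + 20 + 9.2790*2
y = -9.2790x + 38.5580

y = -9.2790x + 38.5580


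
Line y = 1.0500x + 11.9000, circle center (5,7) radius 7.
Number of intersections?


Substitute y = 1.0500x + 11.9000: (x-5)^2 + (1.0500x+11.9000-7)^2 = 49
Expand to Ax^2 + Bx + C = 0, where b-k = 4.9
A = 1+m^2 = 2.1025
B = 2(m(b-k) - h) = 2(1.0500*4.9 - 5) = 0.29
C = h^2 + (b-k)^2 - r^2 = 25 + 24.01 - 49 = 0.01
disc = B^2-4AC = 0.0841 - 0.0841 = 0
disc = 0

1 intersection point (tangent)


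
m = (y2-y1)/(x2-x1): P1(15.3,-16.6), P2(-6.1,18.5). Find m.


dy = 18.5 + 16.6 = 35.1
dx = -6.1 - 15.3 = -21.4
m = 35.1/(-21.4) = -1.6402

m = -1.6402


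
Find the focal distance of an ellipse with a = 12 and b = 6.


c^2 = 12^2 - 6^2 = 144 - 36 = 108
c = sqrt(108) = 10.3923

c = 10.3923


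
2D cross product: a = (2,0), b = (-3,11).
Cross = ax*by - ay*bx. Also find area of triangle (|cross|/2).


cross = 2*11 - 0*(-3) = 22 - 0 = 22
Triangle area = |22|/2 = 22/2 = 11.0000

cross = 22, triangle area = 11.0000


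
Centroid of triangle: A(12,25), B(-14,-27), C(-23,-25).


Gx = (12- 14- 23)/3 = -25/3 = -8.3333
Gy = (25- 27- 25)/3 = -27/3 = -9.0000

G = (-8.3333, -9.0000)


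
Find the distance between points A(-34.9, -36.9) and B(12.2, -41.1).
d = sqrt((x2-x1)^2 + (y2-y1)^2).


dx = 12.2 + 34.9 = 47.1
dy = -41.1 + 36.9 = -4.2
d = sqrt(2218.41 + 17.64) = sqrt(2236.05) = 47.2869

47.2869


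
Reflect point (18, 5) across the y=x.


Reflection rule for y=x: (y, x)
(18, 5) -> (5, 18)

(5, 18)


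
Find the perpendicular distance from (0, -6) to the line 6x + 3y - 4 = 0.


|6*0 + 3*(-6) - 4| = |-22| = 22
sqrt(36 + 9) = sqrt(45) = 6.7082
d = 22/sqrt(45) = 3.2796

3.2796


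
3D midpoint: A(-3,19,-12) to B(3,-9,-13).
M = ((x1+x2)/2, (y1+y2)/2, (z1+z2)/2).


Mx = (-3+3)/2 = 0
My = (19- 9)/2 = 5.0000
Mz = (-12- 13)/2 = -12.5000

M = (0, 5.0000, -12.5000)


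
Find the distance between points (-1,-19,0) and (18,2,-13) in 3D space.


dx=19, dy=21, dz=-13
d = sqrt(361+441+169) = sqrt(971) = 31.1609

31.1609


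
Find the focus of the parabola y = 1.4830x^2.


a = 1.4830
4a = 5.9320
focus = (0, 1/5.9320) = (0, 0.1686)

Focus = (0, 0.1686)


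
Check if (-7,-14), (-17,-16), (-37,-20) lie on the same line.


-7*(-16+ 20) - 17*(-20+ 14) - 37*(-14+ 16)
= -28 + 102 - 74 = 0

Yes, collinear (determinant = 0)


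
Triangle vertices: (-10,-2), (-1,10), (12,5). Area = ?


-10*(10-5) = -50
-1*(5+ 2) = -7
12*(-2-10) = -144
sum = -201
Area = |-201|/2 = 100.5000

100.5000 sq units


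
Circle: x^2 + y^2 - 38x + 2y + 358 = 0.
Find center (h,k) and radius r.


h = -D/2 = 38/2 = 19
k = -E/2 = -2/2 = -1
r^2 = h^2 + k^2 - F = 361 + 1 - 358 = 4
r = 2

Center (19, -1), radius = 2


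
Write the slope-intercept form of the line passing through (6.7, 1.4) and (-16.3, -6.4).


m = (-7.8)/(-23.0) = 0.3391
b = y1 - m*x1 = 1.4 - (-7.8*6.7)/(-23.0) = 1.4 - 2.2722 = -0.8722

y = 0.3391x - 0.8722
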